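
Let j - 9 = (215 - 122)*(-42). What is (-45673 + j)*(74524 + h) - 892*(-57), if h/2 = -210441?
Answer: 17169016904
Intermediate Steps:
j = -3897 (j = 9 + (215 - 122)*(-42) = 9 + 93*(-42) = 9 - 3906 = -3897)
h = -420882 (h = 2*(-210441) = -420882)
(-45673 + j)*(74524 + h) - 892*(-57) = (-45673 - 3897)*(74524 - 420882) - 892*(-57) = -49570*(-346358) - 1*(-50844) = 17168966060 + 50844 = 17169016904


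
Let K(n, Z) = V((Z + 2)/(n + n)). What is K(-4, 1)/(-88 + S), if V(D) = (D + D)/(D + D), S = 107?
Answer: 1/19 ≈ 0.052632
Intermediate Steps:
V(D) = 1 (V(D) = (2*D)/((2*D)) = (2*D)*(1/(2*D)) = 1)
K(n, Z) = 1
K(-4, 1)/(-88 + S) = 1/(-88 + 107) = 1/19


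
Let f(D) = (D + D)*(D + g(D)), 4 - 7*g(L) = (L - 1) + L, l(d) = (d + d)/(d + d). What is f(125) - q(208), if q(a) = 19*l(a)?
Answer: 22481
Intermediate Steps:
l(d) = 1 (l(d) = (2*d)/((2*d)) = (2*d)*(1/(2*d)) = 1)
g(L) = 5/7 - 2*L/7 (g(L) = 4/7 - ((L - 1) + L)/7 = 4/7 - ((-1 + L) + L)/7 = 4/7 - (-1 + 2*L)/7 = 4/7 + (⅐ - 2*L/7) = 5/7 - 2*L/7)
q(a) = 19 (q(a) = 19*1 = 19)
f(D) = 2*D*(5/7 + 5*D/7) (f(D) = (D + D)*(D + (5/7 - 2*D/7)) = (2*D)*(5/7 + 5*D/7) = 2*D*(5/7 + 5*D/7))
f(125) - q(208) = (10/7)*125*(1 + 125) - 1*19 = (10/7)*125*126 - 19 = 22500 - 19 = 22481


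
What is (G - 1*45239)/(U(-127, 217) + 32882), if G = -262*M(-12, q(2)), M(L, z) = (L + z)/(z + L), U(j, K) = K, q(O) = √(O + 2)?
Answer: -15167/11033 ≈ -1.3747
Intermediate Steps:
q(O) = √(2 + O)
M(L, z) = 1 (M(L, z) = (L + z)/(L + z) = 1)
G = -262 (G = -262*1 = -262)
(G - 1*45239)/(U(-127, 217) + 32882) = (-262 - 1*45239)/(217 + 32882) = (-262 - 45239)/33099 = -45501*1/33099 = -15167/11033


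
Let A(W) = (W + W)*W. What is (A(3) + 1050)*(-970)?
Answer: -1035960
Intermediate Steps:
A(W) = 2*W² (A(W) = (2*W)*W = 2*W²)
(A(3) + 1050)*(-970) = (2*3² + 1050)*(-970) = (2*9 + 1050)*(-970) = (18 + 1050)*(-970) = 1068*(-970) = -1035960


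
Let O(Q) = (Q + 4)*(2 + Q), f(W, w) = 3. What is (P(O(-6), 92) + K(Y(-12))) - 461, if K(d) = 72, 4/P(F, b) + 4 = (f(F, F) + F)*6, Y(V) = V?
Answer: -12057/31 ≈ -388.94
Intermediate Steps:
O(Q) = (2 + Q)*(4 + Q) (O(Q) = (4 + Q)*(2 + Q) = (2 + Q)*(4 + Q))
P(F, b) = 4/(14 + 6*F) (P(F, b) = 4/(-4 + (3 + F)*6) = 4/(-4 + (18 + 6*F)) = 4/(14 + 6*F))
(P(O(-6), 92) + K(Y(-12))) - 461 = (2/(7 + 3*(8 + (-6)² + 6*(-6))) + 72) - 461 = (2/(7 + 3*(8 + 36 - 36)) + 72) - 461 = (2/(7 + 3*8) + 72) - 461 = (2/(7 + 24) + 72) - 461 = (2/31 + 72) - 461 = 2234/31 - 461 = -12057/31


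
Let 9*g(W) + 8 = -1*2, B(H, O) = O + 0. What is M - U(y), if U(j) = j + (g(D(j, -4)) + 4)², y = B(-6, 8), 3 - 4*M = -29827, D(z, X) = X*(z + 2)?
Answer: 1205467/162 ≈ 7441.2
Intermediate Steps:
B(H, O) = O
D(z, X) = X*(2 + z)
g(W) = -10/9 (g(W) = -8/9 + (-1*2)/9 = -8/9 + (⅑)*(-2) = -8/9 - 2/9 = -10/9)
M = 14915/2 (M = ¾ - ¼*(-29827) = ¾ + 29827/4 = 14915/2 ≈ 7457.5)
y = 8
U(j) = 676/81 + j (U(j) = j + (-10/9 + 4)² = j + (26/9)² = j + 676/81 = 676/81 + j)
M - U(y) = 14915/2 - (676/81 + 8) = 14915/2 - 1*1324/81 = 14915/2 - 1324/81 = 1205467/162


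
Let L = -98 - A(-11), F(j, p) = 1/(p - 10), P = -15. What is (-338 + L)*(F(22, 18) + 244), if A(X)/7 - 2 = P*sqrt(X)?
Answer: -439425/4 + 205065*I*sqrt(11)/8 ≈ -1.0986e+5 + 85016.0*I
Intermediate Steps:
A(X) = 14 - 105*sqrt(X) (A(X) = 14 + 7*(-15*sqrt(X)) = 14 - 105*sqrt(X))
F(j, p) = 1/(-10 + p)
L = -112 + 105*I*sqrt(11) (L = -98 - (14 - 105*I*sqrt(11)) = -98 + (-14 + 105*I*sqrt(11)) = -112 + 105*I*sqrt(11) ≈ -112.0 + 348.25*I)
(-338 + L)*(F(22, 18) + 244) = (-338 + (-112 + 105*I*sqrt(11)))*(1/(-10 + 18) + 244) = (-450 + 105*I*sqrt(11))*(1/8 + 244) = (-450 + 105*I*sqrt(11))*(1953/8) = -439425/4 + 205065*I*sqrt(11)/8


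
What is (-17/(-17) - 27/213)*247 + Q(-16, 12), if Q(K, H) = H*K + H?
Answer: 2534/71 ≈ 35.690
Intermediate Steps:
Q(K, H) = H + H*K
(-17/(-17) - 27/213)*247 + Q(-16, 12) = (-17/(-17) - 27/213)*247 + 12*(1 - 16) = (-17*(-1/17) - 27*1/213)*247 + 12*(-15) = (1 - 9/71)*247 - 180 = (62/71)*247 - 180 = 15314/71 - 180 = 2534/71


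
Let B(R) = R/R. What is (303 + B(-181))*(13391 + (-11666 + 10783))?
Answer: 3802432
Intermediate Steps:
B(R) = 1
(303 + B(-181))*(13391 + (-11666 + 10783)) = (303 + 1)*(13391 + (-11666 + 10783)) = 304*(13391 - 883) = 304*12508 = 3802432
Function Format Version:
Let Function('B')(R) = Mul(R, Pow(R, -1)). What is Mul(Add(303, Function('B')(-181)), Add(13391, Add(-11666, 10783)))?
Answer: 3802432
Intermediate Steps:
Function('B')(R) = 1
Mul(Add(303, Function('B')(-181)), Add(13391, Add(-11666, 10783))) = Mul(Add(303, 1), Add(13391, Add(-11666, 10783))) = Mul(304, Add(13391, -883)) = Mul(304, 12508) = 3802432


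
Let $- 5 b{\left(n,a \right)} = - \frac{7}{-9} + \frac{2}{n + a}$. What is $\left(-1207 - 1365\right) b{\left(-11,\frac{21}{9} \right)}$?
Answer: $\frac{164608}{585} \approx 281.38$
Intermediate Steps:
$b{\left(n,a \right)} = - \frac{7}{45} - \frac{2}{5 \left(a + n\right)}$ ($b{\left(n,a \right)} = - \frac{- \frac{7}{-9} + \frac{2}{n + a}}{5} = - \frac{\left(-7\right) \left(- \frac{1}{9}\right) + \frac{2}{a + n}}{5} = - \frac{\frac{7}{9} + \frac{2}{a + n}}{5} = - \frac{7}{45} - \frac{2}{5 \left(a + n\right)}$)
$\left(-1207 - 1365\right) b{\left(-11,\frac{21}{9} \right)} = \left(-1207 - 1365\right) \frac{-18 - 7 \cdot \frac{21}{9} - -77}{45 \left(\frac{21}{9} - 11\right)} = - 2572 \frac{-18 - 7 \cdot 21 \cdot \frac{1}{9} + 77}{45 \left(21 \cdot \frac{1}{9} - 11\right)} = - 2572 \frac{-18 - \frac{49}{3} + 77}{45 \left(\frac{7}{3} - 11\right)} = - 2572 \frac{-18 - \frac{49}{3} + 77}{45 \left(- \frac{26}{3}\right)} = - 2572 \cdot \frac{1}{45} \left(- \frac{3}{26}\right) \frac{128}{3} = \left(-2572\right) \left(- \frac{64}{585}\right) = \frac{164608}{585}$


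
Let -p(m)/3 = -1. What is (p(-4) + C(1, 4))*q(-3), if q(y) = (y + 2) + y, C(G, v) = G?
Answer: -16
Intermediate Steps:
p(m) = 3 (p(m) = -3*(-1) = 3)
q(y) = 2 + 2*y (q(y) = (2 + y) + y = 2 + 2*y)
(p(-4) + C(1, 4))*q(-3) = (3 + 1)*(2 + 2*(-3)) = 4*(2 - 6) = 4*(-4) = -16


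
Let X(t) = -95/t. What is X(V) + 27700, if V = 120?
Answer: 664781/24 ≈ 27699.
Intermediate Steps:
X(V) + 27700 = -95/120 + 27700 = -95*1/120 + 27700 = -19/24 + 27700 = 664781/24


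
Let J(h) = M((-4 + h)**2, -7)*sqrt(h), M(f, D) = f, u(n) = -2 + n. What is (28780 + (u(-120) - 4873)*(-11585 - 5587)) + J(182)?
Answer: 85802920 + 31684*sqrt(182) ≈ 8.6230e+7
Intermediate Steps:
J(h) = sqrt(h)*(-4 + h)**2 (J(h) = (-4 + h)**2*sqrt(h) = sqrt(h)*(-4 + h)**2)
(28780 + (u(-120) - 4873)*(-11585 - 5587)) + J(182) = (28780 + ((-2 - 120) - 4873)*(-11585 - 5587)) + sqrt(182)*(-4 + 182)**2 = (28780 + (-122 - 4873)*(-17172)) + sqrt(182)*178**2 = (28780 - 4995*(-17172)) + sqrt(182)*31684 = (28780 + 85774140) + 31684*sqrt(182) = 85802920 + 31684*sqrt(182)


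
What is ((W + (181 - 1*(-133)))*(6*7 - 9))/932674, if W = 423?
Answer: 24321/932674 ≈ 0.026077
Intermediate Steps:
((W + (181 - 1*(-133)))*(6*7 - 9))/932674 = ((423 + (181 - 1*(-133)))*(6*7 - 9))/932674 = ((423 + (181 + 133))*(42 - 9))*(1/932674) = ((423 + 314)*33)*(1/932674) = (737*33)*(1/932674) = 24321*(1/932674) = 24321/932674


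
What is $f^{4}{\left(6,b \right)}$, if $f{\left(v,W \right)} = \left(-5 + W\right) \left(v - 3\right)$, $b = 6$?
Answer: $81$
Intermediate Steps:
$f{\left(v,W \right)} = \left(-5 + W\right) \left(-3 + v\right)$
$f^{4}{\left(6,b \right)} = \left(15 - 30 - 18 + 6 \cdot 6\right)^{4} = \left(15 - 30 - 18 + 36\right)^{4} = 3^{4} = 81$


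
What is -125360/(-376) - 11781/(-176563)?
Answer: 2767295917/8298461 ≈ 333.47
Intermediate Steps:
-125360/(-376) - 11781/(-176563) = -125360*(-1/376) - 11781*(-1/176563) = 15670/47 + 11781/176563 = 2767295917/8298461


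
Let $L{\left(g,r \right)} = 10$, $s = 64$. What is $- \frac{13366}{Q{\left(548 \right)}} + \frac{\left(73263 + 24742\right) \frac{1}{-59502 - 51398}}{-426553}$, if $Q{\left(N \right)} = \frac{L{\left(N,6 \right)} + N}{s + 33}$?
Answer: $- \frac{6133067401781861}{2639603805660} \approx -2323.5$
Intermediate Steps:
$Q{\left(N \right)} = \frac{10}{97} + \frac{N}{97}$ ($Q{\left(N \right)} = \frac{10 + N}{64 + 33} = \frac{10 + N}{97} = \left(10 + N\right) \frac{1}{97} = \frac{10}{97} + \frac{N}{97}$)
$- \frac{13366}{Q{\left(548 \right)}} + \frac{\left(73263 + 24742\right) \frac{1}{-59502 - 51398}}{-426553} = - \frac{13366}{\frac{10}{97} + \frac{1}{97} \cdot 548} + \frac{\left(73263 + 24742\right) \frac{1}{-59502 - 51398}}{-426553} = - \frac{13366}{\frac{10}{97} + \frac{548}{97}} + \frac{98005}{-110900} \left(- \frac{1}{426553}\right) = - \frac{13366}{\frac{558}{97}} + 98005 \left(- \frac{1}{110900}\right) \left(- \frac{1}{426553}\right) = \left(-13366\right) \frac{97}{558} - - \frac{19601}{9460945540} = - \frac{648251}{279} + \frac{19601}{9460945540} = - \frac{6133067401781861}{2639603805660}$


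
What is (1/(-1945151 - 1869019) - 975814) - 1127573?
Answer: -8022675593791/3814170 ≈ -2.1034e+6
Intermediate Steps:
(1/(-1945151 - 1869019) - 975814) - 1127573 = (1/(-3814170) - 975814) - 1127573 = (-1/3814170 - 975814) - 1127573 = -3721920484381/3814170 - 1127573 = -8022675593791/3814170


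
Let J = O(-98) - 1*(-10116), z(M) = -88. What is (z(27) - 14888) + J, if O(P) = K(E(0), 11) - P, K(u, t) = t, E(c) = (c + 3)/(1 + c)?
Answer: -4751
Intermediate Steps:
E(c) = (3 + c)/(1 + c)
O(P) = 11 - P
J = 10225 (J = (11 - 1*(-98)) - 1*(-10116) = (11 + 98) + 10116 = 109 + 10116 = 10225)
(z(27) - 14888) + J = (-88 - 14888) + 10225 = -14976 + 10225 = -4751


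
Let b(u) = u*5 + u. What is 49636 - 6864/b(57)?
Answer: 2828108/57 ≈ 49616.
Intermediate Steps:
b(u) = 6*u (b(u) = 5*u + u = 6*u)
49636 - 6864/b(57) = 49636 - 6864/(6*57) = 49636 - 6864/342 = 49636 - 6864*1/342 = 49636 - 1144/57 = 2828108/57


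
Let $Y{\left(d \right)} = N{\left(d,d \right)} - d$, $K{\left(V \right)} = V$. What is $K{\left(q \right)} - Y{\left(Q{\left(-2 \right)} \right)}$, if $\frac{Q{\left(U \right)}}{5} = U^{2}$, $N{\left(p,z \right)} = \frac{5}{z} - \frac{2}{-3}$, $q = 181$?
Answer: $\frac{2401}{12} \approx 200.08$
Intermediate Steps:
$N{\left(p,z \right)} = \frac{2}{3} + \frac{5}{z}$ ($N{\left(p,z \right)} = \frac{5}{z} - - \frac{2}{3} = \frac{5}{z} + \frac{2}{3} = \frac{2}{3} + \frac{5}{z}$)
$Q{\left(U \right)} = 5 U^{2}$
$Y{\left(d \right)} = \frac{2}{3} - d + \frac{5}{d}$ ($Y{\left(d \right)} = \left(\frac{2}{3} + \frac{5}{d}\right) - d = \frac{2}{3} - d + \frac{5}{d}$)
$K{\left(q \right)} - Y{\left(Q{\left(-2 \right)} \right)} = 181 - \left(\frac{2}{3} - 5 \left(-2\right)^{2} + \frac{5}{5 \left(-2\right)^{2}}\right) = 181 - \left(\frac{2}{3} - 5 \cdot 4 + \frac{5}{5 \cdot 4}\right) = 181 - \left(\frac{2}{3} - 20 + \frac{5}{20}\right) = 181 - \left(\frac{2}{3} - 20 + 5 \cdot \frac{1}{20}\right) = 181 - \left(\frac{2}{3} - 20 + \frac{1}{4}\right) = 181 - - \frac{229}{12} = 181 + \frac{229}{12} = \frac{2401}{12}$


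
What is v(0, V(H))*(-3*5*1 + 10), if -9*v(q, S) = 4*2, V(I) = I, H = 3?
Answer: 40/9 ≈ 4.4444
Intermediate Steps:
v(q, S) = -8/9 (v(q, S) = -4*2/9 = -⅑*8 = -8/9)
v(0, V(H))*(-3*5*1 + 10) = -8*(-3*5*1 + 10)/9 = -8*(-15*1 + 10)/9 = -8*(-15 + 10)/9 = -8/9*(-5) = 40/9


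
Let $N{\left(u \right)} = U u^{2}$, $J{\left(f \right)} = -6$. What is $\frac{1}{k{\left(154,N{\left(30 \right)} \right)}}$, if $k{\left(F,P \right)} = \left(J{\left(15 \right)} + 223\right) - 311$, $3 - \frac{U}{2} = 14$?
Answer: $- \frac{1}{94} \approx -0.010638$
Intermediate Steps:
$U = -22$ ($U = 6 - 28 = -22$)
$N{\left(u \right)} = - 22 u^{2}$
$k{\left(F,P \right)} = -94$ ($k{\left(F,P \right)} = \left(-6 + 223\right) - 311 = 217 - 311 = -94$)
$\frac{1}{k{\left(154,N{\left(30 \right)} \right)}} = \frac{1}{-94} = - \frac{1}{94}$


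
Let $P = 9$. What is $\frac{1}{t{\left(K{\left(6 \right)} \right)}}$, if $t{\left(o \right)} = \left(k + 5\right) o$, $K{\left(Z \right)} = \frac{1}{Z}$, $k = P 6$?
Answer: $\frac{6}{59} \approx 0.10169$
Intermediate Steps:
$k = 54$ ($k = 9 \cdot 6 = 54$)
$t{\left(o \right)} = 59 o$ ($t{\left(o \right)} = \left(54 + 5\right) o = 59 o$)
$\frac{1}{t{\left(K{\left(6 \right)} \right)}} = \frac{1}{59 \cdot \frac{1}{6}} = \frac{1}{\frac{59}{6}} = \frac{6}{59}$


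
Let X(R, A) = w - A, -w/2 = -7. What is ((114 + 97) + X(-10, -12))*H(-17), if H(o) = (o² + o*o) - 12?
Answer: 134142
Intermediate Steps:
w = 14 (w = -2*(-7) = 14)
X(R, A) = 14 - A
H(o) = -12 + 2*o² (H(o) = (o² + o²) - 12 = 2*o² - 12 = -12 + 2*o²)
((114 + 97) + X(-10, -12))*H(-17) = ((114 + 97) + (14 - 1*(-12)))*(-12 + 2*(-17)²) = (211 + (14 + 12))*(-12 + 2*289) = (211 + 26)*(-12 + 578) = 237*566 = 134142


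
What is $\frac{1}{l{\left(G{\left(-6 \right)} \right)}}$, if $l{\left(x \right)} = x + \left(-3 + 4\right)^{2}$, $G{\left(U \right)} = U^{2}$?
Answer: $\frac{1}{37} \approx 0.027027$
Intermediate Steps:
$l{\left(x \right)} = 1 + x$ ($l{\left(x \right)} = x + 1^{2} = x + 1 = 1 + x$)
$\frac{1}{l{\left(G{\left(-6 \right)} \right)}} = \frac{1}{1 + \left(-6\right)^{2}} = \frac{1}{1 + 36} = \frac{1}{37}$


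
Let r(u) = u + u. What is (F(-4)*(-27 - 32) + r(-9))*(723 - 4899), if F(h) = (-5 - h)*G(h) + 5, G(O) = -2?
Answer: 1799856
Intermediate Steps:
r(u) = 2*u
F(h) = 15 + 2*h (F(h) = (-5 - h)*(-2) + 5 = (10 + 2*h) + 5 = 15 + 2*h)
(F(-4)*(-27 - 32) + r(-9))*(723 - 4899) = ((15 + 2*(-4))*(-27 - 32) + 2*(-9))*(723 - 4899) = ((15 - 8)*(-59) - 18)*(-4176) = (7*(-59) - 18)*(-4176) = (-413 - 18)*(-4176) = -431*(-4176) = 1799856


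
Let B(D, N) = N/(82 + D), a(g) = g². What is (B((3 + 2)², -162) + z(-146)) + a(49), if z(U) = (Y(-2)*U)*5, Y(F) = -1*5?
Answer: 647295/107 ≈ 6049.5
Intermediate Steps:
Y(F) = -5
z(U) = -25*U (z(U) = -5*U*5 = -25*U)
(B((3 + 2)², -162) + z(-146)) + a(49) = (-162/(82 + (3 + 2)²) - 25*(-146)) + 49² = (-162/(82 + 5²) + 3650) + 2401 = (-162/(82 + 25) + 3650) + 2401 = (-162/107 + 3650) + 2401 = 390388/107 + 2401 = 647295/107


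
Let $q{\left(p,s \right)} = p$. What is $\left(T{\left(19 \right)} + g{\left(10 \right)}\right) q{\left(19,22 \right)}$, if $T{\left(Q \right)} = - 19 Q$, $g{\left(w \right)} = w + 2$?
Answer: $-6631$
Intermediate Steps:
$g{\left(w \right)} = 2 + w$
$\left(T{\left(19 \right)} + g{\left(10 \right)}\right) q{\left(19,22 \right)} = \left(\left(-19\right) 19 + \left(2 + 10\right)\right) 19 = \left(-361 + 12\right) 19 = \left(-349\right) 19 = -6631$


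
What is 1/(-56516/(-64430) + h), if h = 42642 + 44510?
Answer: 32215/2807629938 ≈ 1.1474e-5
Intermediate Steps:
h = 87152
1/(-56516/(-64430) + h) = 1/(-56516/(-64430) + 87152) = 1/(-56516*(-1/64430) + 87152) = 1/(28258/32215 + 87152) = 1/(2807629938/32215) = 32215/2807629938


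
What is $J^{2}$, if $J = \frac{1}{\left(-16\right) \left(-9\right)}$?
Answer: $\frac{1}{20736} \approx 4.8225 \cdot 10^{-5}$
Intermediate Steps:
$J = \frac{1}{144} \approx 0.0069444$
$J^{2} = \left(\frac{1}{144}\right)^{2} = \frac{1}{20736}$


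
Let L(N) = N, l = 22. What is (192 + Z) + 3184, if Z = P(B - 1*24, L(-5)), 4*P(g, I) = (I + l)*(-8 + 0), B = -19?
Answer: 3342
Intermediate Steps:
P(g, I) = -44 - 2*I (P(g, I) = ((I + 22)*(-8 + 0))/4 = ((22 + I)*(-8))/4 = (-176 - 8*I)/4 = -44 - 2*I)
Z = -34 (Z = -44 - 2*(-5) = -44 + 10 = -34)
(192 + Z) + 3184 = (192 - 34) + 3184 = 158 + 3184 = 3342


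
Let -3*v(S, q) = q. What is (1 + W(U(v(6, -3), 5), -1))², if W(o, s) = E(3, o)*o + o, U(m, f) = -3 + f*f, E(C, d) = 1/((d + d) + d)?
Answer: 4900/9 ≈ 544.44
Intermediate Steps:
E(C, d) = 1/(3*d) (E(C, d) = 1/(2*d + d) = 1/(3*d))
v(S, q) = -q/3
U(m, f) = -3 + f²
W(o, s) = ⅓ + o (W(o, s) = (1/(3*o))*o + o = ⅓ + o)
(1 + W(U(v(6, -3), 5), -1))² = (1 + (⅓ + (-3 + 5²)))² = (1 + (⅓ + (-3 + 25)))² = (1 + (⅓ + 22))² = (1 + 67/3)² = (70/3)² = 4900/9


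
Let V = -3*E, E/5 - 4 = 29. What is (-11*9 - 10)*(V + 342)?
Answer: 16677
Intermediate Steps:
E = 165 (E = 20 + 5*29 = 20 + 145 = 165)
V = -495 (V = -3*165 = -495)
(-11*9 - 10)*(V + 342) = (-11*9 - 10)*(-495 + 342) = (-99 - 10)*(-153) = -109*(-153) = 16677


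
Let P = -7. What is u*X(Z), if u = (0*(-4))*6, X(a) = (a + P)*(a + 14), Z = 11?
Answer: 0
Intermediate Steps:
X(a) = (-7 + a)*(14 + a) (X(a) = (a - 7)*(a + 14) = (-7 + a)*(14 + a))
u = 0 (u = 0*6 = 0)
u*X(Z) = 0*(-98 + 11**2 + 7*11) = 0*(-98 + 121 + 77) = 0*100 = 0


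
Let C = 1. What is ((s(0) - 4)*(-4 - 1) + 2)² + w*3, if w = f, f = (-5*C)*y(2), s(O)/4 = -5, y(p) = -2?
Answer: 14914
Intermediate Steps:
s(O) = -20 (s(O) = 4*(-5) = -20)
f = 10 (f = -5*1*(-2) = -5*(-2) = 10)
w = 10
((s(0) - 4)*(-4 - 1) + 2)² + w*3 = ((-20 - 4)*(-4 - 1) + 2)² + 10*3 = (-24*(-5) + 2)² + 30 = (120 + 2)² + 30 = 122² + 30 = 14884 + 30 = 14914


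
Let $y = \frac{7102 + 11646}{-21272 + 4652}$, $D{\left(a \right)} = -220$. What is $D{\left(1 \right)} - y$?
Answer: $- \frac{909413}{4155} \approx -218.87$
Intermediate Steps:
$y = - \frac{4687}{4155}$ ($y = \frac{18748}{-16620} = 18748 \left(- \frac{1}{16620}\right) = - \frac{4687}{4155} \approx -1.128$)
$D{\left(1 \right)} - y = -220 - - \frac{4687}{4155} = -220 + \frac{4687}{4155} = - \frac{909413}{4155}$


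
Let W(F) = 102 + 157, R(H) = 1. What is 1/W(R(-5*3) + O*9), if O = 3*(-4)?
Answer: 1/259 ≈ 0.0038610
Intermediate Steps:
O = -12
W(F) = 259
1/W(R(-5*3) + O*9) = 1/259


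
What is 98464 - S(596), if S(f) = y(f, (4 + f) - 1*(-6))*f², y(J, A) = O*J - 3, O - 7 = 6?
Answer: -2751049456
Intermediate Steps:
O = 13 (O = 7 + 6 = 13)
y(J, A) = -3 + 13*J (y(J, A) = 13*J - 3 = -3 + 13*J)
S(f) = f²*(-3 + 13*f) (S(f) = (-3 + 13*f)*f² = f²*(-3 + 13*f))
98464 - S(596) = 98464 - 596²*(-3 + 13*596) = 98464 - 355216*(-3 + 7748) = 98464 - 355216*7745 = 98464 - 1*2751147920 = 98464 - 2751147920 = -2751049456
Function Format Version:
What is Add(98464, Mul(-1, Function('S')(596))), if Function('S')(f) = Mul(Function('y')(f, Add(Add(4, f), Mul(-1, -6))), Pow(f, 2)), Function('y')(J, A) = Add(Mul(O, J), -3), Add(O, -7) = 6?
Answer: -2751049456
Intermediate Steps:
O = 13 (O = Add(7, 6) = 13)
Function('y')(J, A) = Add(-3, Mul(13, J)) (Function('y')(J, A) = Add(Mul(13, J), -3) = Add(-3, Mul(13, J)))
Function('S')(f) = Mul(Pow(f, 2), Add(-3, Mul(13, f))) (Function('S')(f) = Mul(Add(-3, Mul(13, f)), Pow(f, 2)) = Mul(Pow(f, 2), Add(-3, Mul(13, f))))
Add(98464, Mul(-1, Function('S')(596))) = Add(98464, Mul(-1, Mul(Pow(596, 2), Add(-3, Mul(13, 596))))) = Add(98464, Mul(-1, Mul(355216, Add(-3, 7748)))) = Add(98464, Mul(-1, Mul(355216, 7745))) = Add(98464, Mul(-1, 2751147920)) = Add(98464, -2751147920) = -2751049456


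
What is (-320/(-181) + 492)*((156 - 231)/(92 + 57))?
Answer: -6702900/26969 ≈ -248.54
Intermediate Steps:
(-320/(-181) + 492)*((156 - 231)/(92 + 57)) = (-320*(-1/181) + 492)*(-75/149) = (320/181 + 492)*(-75*1/149) = (89372/181)*(-75/149) = -6702900/26969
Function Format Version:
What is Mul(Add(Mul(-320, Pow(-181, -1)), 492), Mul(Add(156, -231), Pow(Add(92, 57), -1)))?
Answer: Rational(-6702900, 26969) ≈ -248.54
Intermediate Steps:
Mul(Add(Mul(-320, Pow(-181, -1)), 492), Mul(Add(156, -231), Pow(Add(92, 57), -1))) = Mul(Add(Mul(-320, Rational(-1, 181)), 492), Mul(-75, Pow(149, -1))) = Mul(Add(Rational(320, 181), 492), Mul(-75, Rational(1, 149))) = Mul(Rational(89372, 181), Rational(-75, 149)) = Rational(-6702900, 26969)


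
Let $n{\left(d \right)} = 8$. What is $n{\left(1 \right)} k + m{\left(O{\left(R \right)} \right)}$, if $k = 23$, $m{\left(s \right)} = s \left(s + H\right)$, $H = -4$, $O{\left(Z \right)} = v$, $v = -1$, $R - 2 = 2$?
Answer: $189$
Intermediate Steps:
$R = 4$ ($R = 2 + 2 = 4$)
$O{\left(Z \right)} = -1$
$m{\left(s \right)} = s \left(-4 + s\right)$ ($m{\left(s \right)} = s \left(s - 4\right) = s \left(-4 + s\right)$)
$n{\left(1 \right)} k + m{\left(O{\left(R \right)} \right)} = 8 \cdot 23 - \left(-4 - 1\right) = 184 - -5 = 184 + 5 = 189$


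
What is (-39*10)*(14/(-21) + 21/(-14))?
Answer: 845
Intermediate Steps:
(-39*10)*(14/(-21) + 21/(-14)) = -390*(14*(-1/21) + 21*(-1/14)) = -390*(-⅔ - 3/2) = -390*(-13/6) = 845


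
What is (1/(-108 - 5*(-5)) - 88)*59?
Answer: -430995/83 ≈ -5192.7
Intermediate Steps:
(1/(-108 - 5*(-5)) - 88)*59 = (1/(-108 + 25) - 88)*59 = (1/(-83) - 88)*59 = (-1/83 - 88)*59 = -7305/83*59 = -430995/83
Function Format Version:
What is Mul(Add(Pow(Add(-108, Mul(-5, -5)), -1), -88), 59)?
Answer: Rational(-430995, 83) ≈ -5192.7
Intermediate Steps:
Mul(Add(Pow(Add(-108, Mul(-5, -5)), -1), -88), 59) = Mul(Add(Pow(Add(-108, 25), -1), -88), 59) = Mul(Add(Pow(-83, -1), -88), 59) = Mul(Add(Rational(-1, 83), -88), 59) = Mul(Rational(-7305, 83), 59) = Rational(-430995, 83)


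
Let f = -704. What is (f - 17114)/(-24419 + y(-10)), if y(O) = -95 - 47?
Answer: 17818/24561 ≈ 0.72546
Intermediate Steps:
y(O) = -142
(f - 17114)/(-24419 + y(-10)) = (-704 - 17114)/(-24419 - 142) = -17818/(-24561) = -17818*(-1/24561) = 17818/24561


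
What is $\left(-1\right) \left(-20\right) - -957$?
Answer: $977$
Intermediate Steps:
$\left(-1\right) \left(-20\right) - -957 = 20 + 957 = 977$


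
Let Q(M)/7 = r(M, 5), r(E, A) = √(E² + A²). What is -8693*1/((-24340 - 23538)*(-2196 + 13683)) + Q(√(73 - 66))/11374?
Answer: 8693/549974586 + 14*√2/5687 ≈ 0.0034973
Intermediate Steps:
r(E, A) = √(A² + E²)
Q(M) = 7*√(25 + M²) (Q(M) = 7*√(5² + M²) = 7*√(25 + M²))
-8693*1/((-24340 - 23538)*(-2196 + 13683)) + Q(√(73 - 66))/11374 = -8693*1/((-24340 - 23538)*(-2196 + 13683)) + (7*√(25 + (√(73 - 66))²))/11374 = -8693/(11487*(-47878)) + (7*√(25 + (√7)²))*(1/11374) = -8693/(-549974586) + (7*√(25 + 7))*(1/11374) = -8693*(-1/549974586) + (7*√32)*(1/11374) = 8693/549974586 + (7*(4*√2))*(1/11374) = 8693/549974586 + (28*√2)*(1/11374) = 8693/549974586 + 14*√2/5687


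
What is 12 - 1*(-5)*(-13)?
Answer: -53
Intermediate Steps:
12 - 1*(-5)*(-13) = 12 + 5*(-13) = 12 - 65 = -53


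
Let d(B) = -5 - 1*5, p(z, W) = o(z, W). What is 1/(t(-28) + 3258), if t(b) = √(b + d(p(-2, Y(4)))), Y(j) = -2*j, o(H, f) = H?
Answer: 1629/5307301 - I*√38/10614602 ≈ 0.00030694 - 5.8075e-7*I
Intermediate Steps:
p(z, W) = z
d(B) = -10 (d(B) = -5 - 5 = -10)
t(b) = √(-10 + b) (t(b) = √(b - 10) = √(-10 + b))
1/(t(-28) + 3258) = 1/(√(-10 - 28) + 3258) = 1/(√(-38) + 3258) = 1/(I*√38 + 3258) = 1/(3258 + I*√38)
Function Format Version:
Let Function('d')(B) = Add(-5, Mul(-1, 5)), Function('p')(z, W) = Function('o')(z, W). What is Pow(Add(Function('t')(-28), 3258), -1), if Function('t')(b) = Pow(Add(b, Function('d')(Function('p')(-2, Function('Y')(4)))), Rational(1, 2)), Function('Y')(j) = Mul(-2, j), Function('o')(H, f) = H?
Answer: Add(Rational(1629, 5307301), Mul(Rational(-1, 10614602), I, Pow(38, Rational(1, 2)))) ≈ Add(0.00030694, Mul(-5.8075e-7, I))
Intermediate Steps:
Function('p')(z, W) = z
Function('d')(B) = -10 (Function('d')(B) = Add(-5, -5) = -10)
Function('t')(b) = Pow(Add(-10, b), Rational(1, 2)) (Function('t')(b) = Pow(Add(b, -10), Rational(1, 2)) = Pow(Add(-10, b), Rational(1, 2)))
Pow(Add(Function('t')(-28), 3258), -1) = Pow(Add(Pow(Add(-10, -28), Rational(1, 2)), 3258), -1) = Pow(Add(Pow(-38, Rational(1, 2)), 3258), -1) = Pow(Add(Mul(I, Pow(38, Rational(1, 2))), 3258), -1) = Pow(Add(3258, Mul(I, Pow(38, Rational(1, 2)))), -1)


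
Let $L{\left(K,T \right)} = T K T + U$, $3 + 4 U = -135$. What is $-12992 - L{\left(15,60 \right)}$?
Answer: $- \frac{133915}{2} \approx -66958.0$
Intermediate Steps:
$U = - \frac{69}{2}$ ($U = - \frac{3}{4} + \frac{1}{4} \left(-135\right) = - \frac{3}{4} - \frac{135}{4} = - \frac{69}{2} \approx -34.5$)
$L{\left(K,T \right)} = - \frac{69}{2} + K T^{2}$ ($L{\left(K,T \right)} = T K T - \frac{69}{2} = K T T - \frac{69}{2} = K T^{2} - \frac{69}{2} = - \frac{69}{2} + K T^{2}$)
$-12992 - L{\left(15,60 \right)} = -12992 - \left(- \frac{69}{2} + 15 \cdot 60^{2}\right) = -12992 - \left(- \frac{69}{2} + 15 \cdot 3600\right) = -12992 - \left(- \frac{69}{2} + 54000\right) = -12992 - \frac{107931}{2} = - \frac{133915}{2}$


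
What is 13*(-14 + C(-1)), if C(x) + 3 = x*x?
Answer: -208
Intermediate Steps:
C(x) = -3 + x**2 (C(x) = -3 + x*x = -3 + x**2)
13*(-14 + C(-1)) = 13*(-14 + (-3 + (-1)**2)) = 13*(-14 + (-3 + 1)) = 13*(-14 - 2) = 13*(-16) = -208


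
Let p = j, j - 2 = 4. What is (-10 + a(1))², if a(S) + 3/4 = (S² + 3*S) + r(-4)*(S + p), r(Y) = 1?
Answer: 1/16 ≈ 0.062500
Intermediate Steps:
j = 6 (j = 2 + 4 = 6)
p = 6
a(S) = 21/4 + S² + 4*S (a(S) = -¾ + ((S² + 3*S) + 1*(S + 6)) = -¾ + ((S² + 3*S) + 1*(6 + S)) = -¾ + ((S² + 3*S) + (6 + S)) = -¾ + (6 + S² + 4*S) = 21/4 + S² + 4*S)
(-10 + a(1))² = (-10 + (21/4 + 1² + 4*1))² = (-10 + (21/4 + 1 + 4))² = (-10 + 41/4)² = (¼)² = 1/16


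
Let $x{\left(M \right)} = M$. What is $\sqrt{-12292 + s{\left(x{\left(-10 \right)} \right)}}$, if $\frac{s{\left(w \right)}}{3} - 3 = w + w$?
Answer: $i \sqrt{12343} \approx 111.1 i$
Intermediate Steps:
$s{\left(w \right)} = 9 + 6 w$ ($s{\left(w \right)} = 9 + 3 \left(w + w\right) = 9 + 3 \cdot 2 w = 9 + 6 w$)
$\sqrt{-12292 + s{\left(x{\left(-10 \right)} \right)}} = \sqrt{-12292 + \left(9 + 6 \left(-10\right)\right)} = \sqrt{-12292 + \left(9 - 60\right)} = \sqrt{-12292 - 51} = \sqrt{-12343} = i \sqrt{12343}$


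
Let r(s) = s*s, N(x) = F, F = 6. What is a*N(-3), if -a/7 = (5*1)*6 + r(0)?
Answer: -1260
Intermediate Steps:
N(x) = 6
r(s) = s²
a = -210 (a = -7*((5*1)*6 + 0²) = -7*(5*6 + 0) = -7*(30 + 0) = -7*30 = -210)
a*N(-3) = -210*6 = -1260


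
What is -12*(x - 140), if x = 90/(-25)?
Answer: 8616/5 ≈ 1723.2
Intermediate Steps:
x = -18/5 (x = 90*(-1/25) = -18/5 ≈ -3.6000)
-12*(x - 140) = -12*(-18/5 - 140) = -12*(-718/5) = 8616/5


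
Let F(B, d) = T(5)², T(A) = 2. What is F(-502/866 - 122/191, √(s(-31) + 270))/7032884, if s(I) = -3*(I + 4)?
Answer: 1/1758221 ≈ 5.6876e-7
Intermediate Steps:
s(I) = -12 - 3*I (s(I) = -3*(4 + I) = -12 - 3*I)
F(B, d) = 4 (F(B, d) = 2² = 4)
F(-502/866 - 122/191, √(s(-31) + 270))/7032884 = 4/7032884 = 4*(1/7032884) = 1/1758221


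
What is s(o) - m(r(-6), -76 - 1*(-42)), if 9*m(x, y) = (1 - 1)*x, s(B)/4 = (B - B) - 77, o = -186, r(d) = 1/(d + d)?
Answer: -308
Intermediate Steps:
r(d) = 1/(2*d)
s(B) = -308 (s(B) = 4*((B - B) - 77) = 4*(0 - 77) = 4*(-77) = -308)
m(x, y) = 0 (m(x, y) = ((1 - 1)*x)/9 = (0*x)/9 = (⅑)*0 = 0)
s(o) - m(r(-6), -76 - 1*(-42)) = -308 - 1*0 = -308 + 0 = -308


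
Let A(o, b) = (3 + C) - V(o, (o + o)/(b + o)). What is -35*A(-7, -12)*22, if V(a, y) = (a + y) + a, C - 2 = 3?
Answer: -311080/19 ≈ -16373.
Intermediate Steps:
C = 5 (C = 2 + 3 = 5)
V(a, y) = y + 2*a
A(o, b) = 8 - 2*o - 2*o/(b + o) (A(o, b) = (3 + 5) - ((o + o)/(b + o) + 2*o) = 8 - ((2*o)/(b + o) + 2*o) = 8 - (2*o/(b + o) + 2*o) = 8 - (2*o + 2*o/(b + o)) = 8 + (-2*o - 2*o/(b + o)) = 8 - 2*o - 2*o/(b + o))
-35*A(-7, -12)*22 = -70*(-1*(-7) + (4 - 1*(-7))*(-12 - 7))/(-12 - 7)*22 = -70*(7 + (4 + 7)*(-19))/(-19)*22 = -70*(-1)*(7 + 11*(-19))/19*22 = -70*(-1)*(7 - 209)/19*22 = -70*(-1)*(-202)/19*22 = -35*404/19*22 = -14140/19*22 = -311080/19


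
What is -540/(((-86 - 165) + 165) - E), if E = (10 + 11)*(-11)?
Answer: -108/29 ≈ -3.7241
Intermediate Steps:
E = -231 (E = 21*(-11) = -231)
-540/(((-86 - 165) + 165) - E) = -540/(((-86 - 165) + 165) - 1*(-231)) = -540/((-251 + 165) + 231) = -540/(-86 + 231) = -540/145 = -540*1/145 = -108/29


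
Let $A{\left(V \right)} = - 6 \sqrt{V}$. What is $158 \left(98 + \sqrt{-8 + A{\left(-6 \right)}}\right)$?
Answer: $15484 + 158 \sqrt{-8 - 6 i \sqrt{6}} \approx 15814.0 - 555.63 i$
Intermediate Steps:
$158 \left(98 + \sqrt{-8 + A{\left(-6 \right)}}\right) = 158 \left(98 + \sqrt{-8 - 6 \sqrt{-6}}\right) = 158 \left(98 + \sqrt{-8 - 6 i \sqrt{6}}\right) = 15484 + 158 \sqrt{-8 - 6 i \sqrt{6}}$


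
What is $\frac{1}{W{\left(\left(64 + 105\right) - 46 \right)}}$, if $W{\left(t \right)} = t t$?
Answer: $\frac{1}{15129} \approx 6.6098 \cdot 10^{-5}$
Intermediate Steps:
$W{\left(t \right)} = t^{2}$
$\frac{1}{W{\left(\left(64 + 105\right) - 46 \right)}} = \frac{1}{\left(\left(64 + 105\right) - 46\right)^{2}} = \frac{1}{\left(169 - 46\right)^{2}} = \frac{1}{123^{2}} = \frac{1}{15129}$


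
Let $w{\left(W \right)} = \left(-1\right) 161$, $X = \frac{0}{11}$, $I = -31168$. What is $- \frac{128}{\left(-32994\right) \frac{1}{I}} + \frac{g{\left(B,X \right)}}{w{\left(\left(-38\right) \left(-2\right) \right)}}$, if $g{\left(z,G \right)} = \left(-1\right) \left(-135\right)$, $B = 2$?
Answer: $- \frac{323382167}{2656017} \approx -121.75$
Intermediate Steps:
$X = 0$ ($X = 0 \cdot \frac{1}{11} = 0$)
$w{\left(W \right)} = -161$
$g{\left(z,G \right)} = 135$
$- \frac{128}{\left(-32994\right) \frac{1}{I}} + \frac{g{\left(B,X \right)}}{w{\left(\left(-38\right) \left(-2\right) \right)}} = - \frac{128}{\left(-32994\right) \frac{1}{-31168}} + \frac{135}{-161} = - \frac{128}{\left(-32994\right) \left(- \frac{1}{31168}\right)} + 135 \left(- \frac{1}{161}\right) = - \frac{128}{\frac{16497}{15584}} - \frac{135}{161} = \left(-128\right) \frac{15584}{16497} - \frac{135}{161} = - \frac{1994752}{16497} - \frac{135}{161} = - \frac{323382167}{2656017}$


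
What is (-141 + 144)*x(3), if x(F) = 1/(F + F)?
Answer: ½ ≈ 0.50000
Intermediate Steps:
x(F) = 1/(2*F)
(-141 + 144)*x(3) = (-141 + 144)*((½)/3) = 3*((½)*(⅓)) = 3*(⅙) = ½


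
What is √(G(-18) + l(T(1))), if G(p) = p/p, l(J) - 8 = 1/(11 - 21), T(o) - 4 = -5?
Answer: √890/10 ≈ 2.9833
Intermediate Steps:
T(o) = -1 (T(o) = 4 - 5 = -1)
l(J) = 79/10 (l(J) = 8 + 1/(11 - 21) = 8 + 1/(-10) = 8 - ⅒ = 79/10)
G(p) = 1
√(G(-18) + l(T(1))) = √(1 + 79/10) = √(89/10) = √890/10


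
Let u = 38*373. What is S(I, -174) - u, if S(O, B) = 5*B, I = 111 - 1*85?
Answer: -15044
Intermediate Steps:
u = 14174
I = 26 (I = 111 - 85 = 26)
S(I, -174) - u = 5*(-174) - 1*14174 = -870 - 14174 = -15044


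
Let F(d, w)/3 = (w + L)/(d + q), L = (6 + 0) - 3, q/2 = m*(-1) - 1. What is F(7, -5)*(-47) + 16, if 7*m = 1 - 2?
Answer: 2566/37 ≈ 69.351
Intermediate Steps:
m = -⅐ (m = (1 - 2)/7 = (⅐)*(-1) = -⅐ ≈ -0.14286)
q = -12/7 (q = 2*(-⅐*(-1) - 1) = 2*(⅐ - 1) = 2*(-6/7) = -12/7 ≈ -1.7143)
L = 3 (L = 6 - 3 = 3)
F(d, w) = 3*(3 + w)/(-12/7 + d) (F(d, w) = 3*((w + 3)/(d - 12/7)) = 3*((3 + w)/(-12/7 + d)) = 3*(3 + w)/(-12/7 + d))
F(7, -5)*(-47) + 16 = (21*(3 - 5)/(-12 + 7*7))*(-47) + 16 = (21*(-2)/(-12 + 49))*(-47) + 16 = (21*(-2)/37)*(-47) + 16 = (21*(1/37)*(-2))*(-47) + 16 = -42/37*(-47) + 16 = 1974/37 + 16 = 2566/37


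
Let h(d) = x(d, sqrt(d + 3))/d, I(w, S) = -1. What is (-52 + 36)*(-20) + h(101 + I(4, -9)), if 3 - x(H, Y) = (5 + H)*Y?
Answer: 32003/100 - 21*sqrt(103)/20 ≈ 309.37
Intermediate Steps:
x(H, Y) = 3 - Y*(5 + H) (x(H, Y) = 3 - (5 + H)*Y = 3 - Y*(5 + H))
h(d) = (3 - 5*sqrt(3 + d) - d*sqrt(3 + d))/d (h(d) = (3 - 5*sqrt(d + 3) - d*sqrt(d + 3))/d = (3 - 5*sqrt(3 + d) - d*sqrt(3 + d))/d)
(-52 + 36)*(-20) + h(101 + I(4, -9)) = (-52 + 36)*(-20) + (3 - 5*sqrt(3 + (101 - 1)) - (101 - 1)*sqrt(3 + (101 - 1)))/(101 - 1) = -16*(-20) + (3 - 5*sqrt(3 + 100) - 1*100*sqrt(3 + 100))/100 = 320 + (3 - 5*sqrt(103) - 1*100*sqrt(103))/100 = 320 + (3 - 5*sqrt(103) - 100*sqrt(103))/100 = 320 + (3 - 105*sqrt(103))/100 = 320 + (3/100 - 21*sqrt(103)/20) = 32003/100 - 21*sqrt(103)/20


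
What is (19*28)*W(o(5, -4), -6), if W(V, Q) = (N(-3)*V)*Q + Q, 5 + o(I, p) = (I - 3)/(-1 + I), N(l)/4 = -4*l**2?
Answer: -2071608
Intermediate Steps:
N(l) = -16*l**2 (N(l) = 4*(-4*l**2) = -16*l**2)
o(I, p) = -5 + (-3 + I)/(-1 + I) (o(I, p) = -5 + (I - 3)/(-1 + I) = -5 + (-3 + I)/(-1 + I))
W(V, Q) = Q - 144*Q*V (W(V, Q) = ((-16*(-3)**2)*V)*Q + Q = ((-16*9)*V)*Q + Q = (-144*V)*Q + Q = -144*Q*V + Q = Q - 144*Q*V)
(19*28)*W(o(5, -4), -6) = (19*28)*(-6*(1 - 288*(1 - 2*5)/(-1 + 5))) = 532*(-6*(1 - 288*(1 - 10)/4)) = 532*(-6*(1 - 288*(-9)/4)) = 532*(-6*(1 - 144*(-9/2))) = 532*(-6*(1 + 648)) = 532*(-6*649) = 532*(-3894) = -2071608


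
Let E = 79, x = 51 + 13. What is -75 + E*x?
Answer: 4981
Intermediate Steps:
x = 64
-75 + E*x = -75 + 79*64 = -75 + 5056 = 4981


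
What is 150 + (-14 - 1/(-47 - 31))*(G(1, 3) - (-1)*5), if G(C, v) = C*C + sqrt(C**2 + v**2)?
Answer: 859/13 - 1091*sqrt(10)/78 ≈ 21.846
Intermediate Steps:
G(C, v) = C**2 + sqrt(C**2 + v**2)
150 + (-14 - 1/(-47 - 31))*(G(1, 3) - (-1)*5) = 150 + (-14 - 1/(-47 - 31))*((1**2 + sqrt(1**2 + 3**2)) - (-1)*5) = 150 + (-14 - 1/(-78))*((1 + sqrt(1 + 9)) - 1*(-5)) = 150 + (-14 - 1*(-1/78))*((1 + sqrt(10)) + 5) = 150 + (-14 + 1/78)*(6 + sqrt(10)) = 150 - 1091*(6 + sqrt(10))/78 = 150 + (-1091/13 - 1091*sqrt(10)/78) = 859/13 - 1091*sqrt(10)/78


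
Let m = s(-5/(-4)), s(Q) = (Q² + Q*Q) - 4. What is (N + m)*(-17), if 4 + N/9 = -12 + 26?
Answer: -12121/8 ≈ -1515.1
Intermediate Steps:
s(Q) = -4 + 2*Q² (s(Q) = (Q² + Q²) - 4 = 2*Q² - 4 = -4 + 2*Q²)
m = -7/8 (m = -4 + 2*(-5/(-4))² = -4 + 2*(-5*(-¼))² = -4 + 2*(5/4)² = -4 + 2*(25/16) = -4 + 25/8 = -7/8 ≈ -0.87500)
N = 90 (N = -36 + 9*(-12 + 26) = -36 + 9*14 = -36 + 126 = 90)
(N + m)*(-17) = (90 - 7/8)*(-17) = (713/8)*(-17) = -12121/8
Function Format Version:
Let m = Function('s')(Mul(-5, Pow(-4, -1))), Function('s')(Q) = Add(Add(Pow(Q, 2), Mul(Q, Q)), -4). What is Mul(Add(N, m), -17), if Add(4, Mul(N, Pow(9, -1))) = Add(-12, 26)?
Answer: Rational(-12121, 8) ≈ -1515.1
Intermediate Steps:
Function('s')(Q) = Add(-4, Mul(2, Pow(Q, 2))) (Function('s')(Q) = Add(Add(Pow(Q, 2), Pow(Q, 2)), -4) = Add(Mul(2, Pow(Q, 2)), -4) = Add(-4, Mul(2, Pow(Q, 2))))
m = Rational(-7, 8) (m = Add(-4, Mul(2, Pow(Mul(-5, Pow(-4, -1)), 2))) = Add(-4, Mul(2, Pow(Mul(-5, Rational(-1, 4)), 2))) = Add(-4, Mul(2, Pow(Rational(5, 4), 2))) = Add(-4, Mul(2, Rational(25, 16))) = Add(-4, Rational(25, 8)) = Rational(-7, 8) ≈ -0.87500)
N = 90 (N = Add(-36, Mul(9, Add(-12, 26))) = Add(-36, Mul(9, 14)) = Add(-36, 126) = 90)
Mul(Add(N, m), -17) = Mul(Add(90, Rational(-7, 8)), -17) = Mul(Rational(713, 8), -17) = Rational(-12121, 8)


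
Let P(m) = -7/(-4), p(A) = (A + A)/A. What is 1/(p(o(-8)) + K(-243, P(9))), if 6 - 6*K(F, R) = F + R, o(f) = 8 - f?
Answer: 24/1037 ≈ 0.023144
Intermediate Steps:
p(A) = 2 (p(A) = (2*A)/A = 2)
P(m) = 7/4 (P(m) = -7*(-¼) = 7/4)
K(F, R) = 1 - F/6 - R/6 (K(F, R) = 1 - (F + R)/6 = 1 + (-F/6 - R/6) = 1 - F/6 - R/6)
1/(p(o(-8)) + K(-243, P(9))) = 1/(2 + (1 - ⅙*(-243) - ⅙*7/4)) = 1/(2 + (1 + 81/2 - 7/24)) = 1/(2 + 989/24) = 1/(1037/24) = 24/1037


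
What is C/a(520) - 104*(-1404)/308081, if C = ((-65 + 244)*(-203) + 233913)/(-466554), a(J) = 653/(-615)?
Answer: 13653314662772/15643314022787 ≈ 0.87279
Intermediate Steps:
a(J) = -653/615 (a(J) = 653*(-1/615) = -653/615)
C = -98788/233277 (C = (179*(-203) + 233913)*(-1/466554) = (-36337 + 233913)*(-1/466554) = 197576*(-1/466554) = -98788/233277 ≈ -0.42348)
C/a(520) - 104*(-1404)/308081 = -98788/(233277*(-653/615)) - 104*(-1404)/308081 = -98788/233277*(-615/653) + 146016*(1/308081) = 20251540/50776627 + 146016/308081 = 13653314662772/15643314022787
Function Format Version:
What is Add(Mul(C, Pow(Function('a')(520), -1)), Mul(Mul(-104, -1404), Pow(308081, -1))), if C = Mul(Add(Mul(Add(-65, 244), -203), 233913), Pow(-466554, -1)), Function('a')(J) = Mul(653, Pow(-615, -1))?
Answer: Rational(13653314662772, 15643314022787) ≈ 0.87279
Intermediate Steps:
Function('a')(J) = Rational(-653, 615) (Function('a')(J) = Mul(653, Rational(-1, 615)) = Rational(-653, 615))
C = Rational(-98788, 233277) (C = Mul(Add(Mul(179, -203), 233913), Rational(-1, 466554)) = Mul(Add(-36337, 233913), Rational(-1, 466554)) = Mul(197576, Rational(-1, 466554)) = Rational(-98788, 233277) ≈ -0.42348)
Add(Mul(C, Pow(Function('a')(520), -1)), Mul(Mul(-104, -1404), Pow(308081, -1))) = Add(Mul(Rational(-98788, 233277), Pow(Rational(-653, 615), -1)), Mul(Mul(-104, -1404), Pow(308081, -1))) = Add(Mul(Rational(-98788, 233277), Rational(-615, 653)), Mul(146016, Rational(1, 308081))) = Add(Rational(20251540, 50776627), Rational(146016, 308081)) = Rational(13653314662772, 15643314022787)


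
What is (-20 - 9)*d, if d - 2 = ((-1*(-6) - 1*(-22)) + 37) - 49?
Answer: -522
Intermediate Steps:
d = 18 (d = 2 + (((-1*(-6) - 1*(-22)) + 37) - 49) = 2 + (((6 + 22) + 37) - 49) = 2 + ((28 + 37) - 49) = 2 + (65 - 49) = 2 + 16 = 18)
(-20 - 9)*d = (-20 - 9)*18 = -29*18 = -522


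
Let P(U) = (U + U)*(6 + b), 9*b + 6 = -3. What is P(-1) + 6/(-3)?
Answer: -12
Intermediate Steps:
b = -1 (b = -⅔ + (⅑)*(-3) = -⅔ - ⅓ = -1)
P(U) = 10*U (P(U) = (U + U)*(6 - 1) = (2*U)*5 = 10*U)
P(-1) + 6/(-3) = 10*(-1) + 6/(-3) = -10 + 6*(-⅓) = -10 - 2 = -12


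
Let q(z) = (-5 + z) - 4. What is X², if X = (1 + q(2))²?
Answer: 1296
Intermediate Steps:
q(z) = -9 + z
X = 36 (X = (1 + (-9 + 2))² = (1 - 7)² = (-6)² = 36)
X² = 36² = 1296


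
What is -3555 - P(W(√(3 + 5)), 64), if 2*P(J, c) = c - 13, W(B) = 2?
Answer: -7161/2 ≈ -3580.5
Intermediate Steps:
P(J, c) = -13/2 + c/2 (P(J, c) = (c - 13)/2 = (-13 + c)/2 = -13/2 + c/2)
-3555 - P(W(√(3 + 5)), 64) = -3555 - (-13/2 + (½)*64) = -3555 - (-13/2 + 32) = -3555 - 1*51/2 = -3555 - 51/2 = -7161/2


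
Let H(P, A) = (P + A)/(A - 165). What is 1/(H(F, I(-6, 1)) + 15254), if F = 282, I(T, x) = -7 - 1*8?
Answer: 60/915151 ≈ 6.5563e-5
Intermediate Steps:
I(T, x) = -15 (I(T, x) = -7 - 8 = -15)
H(P, A) = (A + P)/(-165 + A)
1/(H(F, I(-6, 1)) + 15254) = 1/((-15 + 282)/(-165 - 15) + 15254) = 1/(267/(-180) + 15254) = 1/(-1/180*267 + 15254) = 1/(-89/60 + 15254) = 1/(915151/60) = 60/915151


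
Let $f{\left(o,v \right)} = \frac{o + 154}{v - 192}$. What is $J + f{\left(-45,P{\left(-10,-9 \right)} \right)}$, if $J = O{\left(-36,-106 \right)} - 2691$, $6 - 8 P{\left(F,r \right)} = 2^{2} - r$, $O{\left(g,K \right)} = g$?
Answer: $- \frac{4208633}{1543} \approx -2727.6$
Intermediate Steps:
$P{\left(F,r \right)} = \frac{1}{4} + \frac{r}{8}$ ($P{\left(F,r \right)} = \frac{3}{4} - \frac{2^{2} - r}{8} = \frac{3}{4} - \frac{4 - r}{8} = \frac{3}{4} + \left(- \frac{1}{2} + \frac{r}{8}\right) = \frac{1}{4} + \frac{r}{8}$)
$f{\left(o,v \right)} = \frac{154 + o}{-192 + v}$
$J = -2727$ ($J = -36 - 2691 = -2727$)
$J + f{\left(-45,P{\left(-10,-9 \right)} \right)} = -2727 + \frac{154 - 45}{-192 + \left(\frac{1}{4} + \frac{1}{8} \left(-9\right)\right)} = -2727 + \frac{1}{-192 + \left(\frac{1}{4} - \frac{9}{8}\right)} 109 = -2727 + \frac{1}{-192 - \frac{7}{8}} \cdot 109 = -2727 + \frac{1}{- \frac{1543}{8}} \cdot 109 = -2727 - \frac{872}{1543} = - \frac{4208633}{1543}$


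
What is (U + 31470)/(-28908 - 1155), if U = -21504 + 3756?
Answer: -4574/10021 ≈ -0.45644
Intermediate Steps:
U = -17748
(U + 31470)/(-28908 - 1155) = (-17748 + 31470)/(-28908 - 1155) = 13722/(-30063) = 13722*(-1/30063) = -4574/10021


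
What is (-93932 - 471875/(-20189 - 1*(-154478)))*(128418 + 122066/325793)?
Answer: -527763283570006321420/43750416177 ≈ -1.2063e+10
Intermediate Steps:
(-93932 - 471875/(-20189 - 1*(-154478)))*(128418 + 122066/325793) = (-93932 - 471875/(-20189 + 154478))*(128418 + 122066*(1/325793)) = (-93932 - 471875/134289)*(128418 + 122066/325793) = (-93932 - 471875*1/134289)*(41837807540/325793) = (-93932 - 471875/134289)*(41837807540/325793) = -12614506223/134289*41837807540/325793 = -527763283570006321420/43750416177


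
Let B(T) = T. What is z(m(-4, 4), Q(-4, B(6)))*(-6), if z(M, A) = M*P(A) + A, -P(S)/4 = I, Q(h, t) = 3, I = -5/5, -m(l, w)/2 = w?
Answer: 174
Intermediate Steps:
m(l, w) = -2*w
I = -1 (I = -5*1/5 = -1)
P(S) = 4 (P(S) = -4*(-1) = 4)
z(M, A) = A + 4*M (z(M, A) = M*4 + A = 4*M + A = A + 4*M)
z(m(-4, 4), Q(-4, B(6)))*(-6) = (3 + 4*(-2*4))*(-6) = (3 + 4*(-8))*(-6) = (3 - 32)*(-6) = -29*(-6) = 174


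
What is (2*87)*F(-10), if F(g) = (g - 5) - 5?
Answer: -3480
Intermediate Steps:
F(g) = -10 + g (F(g) = (-5 + g) - 5 = -10 + g)
(2*87)*F(-10) = (2*87)*(-10 - 10) = 174*(-20) = -3480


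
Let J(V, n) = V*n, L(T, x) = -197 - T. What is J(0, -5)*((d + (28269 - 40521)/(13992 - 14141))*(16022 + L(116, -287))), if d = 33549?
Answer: 0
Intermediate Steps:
J(0, -5)*((d + (28269 - 40521)/(13992 - 14141))*(16022 + L(116, -287))) = (0*(-5))*((33549 + (28269 - 40521)/(13992 - 14141))*(16022 + (-197 - 1*116))) = 0*((33549 - 12252/(-149))*(16022 + (-197 - 116))) = 0*((33549 - 12252*(-1/149))*(16022 - 313)) = 0*((33549 + 12252/149)*15709) = 0*((5011053/149)*15709) = 0*(78718631577/149) = 0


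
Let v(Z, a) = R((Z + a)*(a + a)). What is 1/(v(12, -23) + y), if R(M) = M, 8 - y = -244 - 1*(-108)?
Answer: 1/650 ≈ 0.0015385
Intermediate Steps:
y = 144 (y = 8 - (-244 - 1*(-108)) = 8 - (-244 + 108) = 8 - 1*(-136) = 8 + 136 = 144)
v(Z, a) = 2*a*(Z + a) (v(Z, a) = (Z + a)*(a + a) = (Z + a)*(2*a) = 2*a*(Z + a))
1/(v(12, -23) + y) = 1/(2*(-23)*(12 - 23) + 144) = 1/(2*(-23)*(-11) + 144) = 1/(506 + 144) = 1/650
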